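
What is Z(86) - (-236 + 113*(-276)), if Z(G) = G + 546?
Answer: 32056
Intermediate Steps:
Z(G) = 546 + G
Z(86) - (-236 + 113*(-276)) = (546 + 86) - (-236 + 113*(-276)) = 632 - (-236 - 31188) = 632 - 1*(-31424) = 632 + 31424 = 32056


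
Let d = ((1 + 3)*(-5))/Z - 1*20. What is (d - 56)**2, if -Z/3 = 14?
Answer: 2515396/441 ≈ 5703.8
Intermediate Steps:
Z = -42 (Z = -3*14 = -42)
d = -410/21 (d = ((1 + 3)*(-5))/(-42) - 1*20 = (4*(-5))*(-1/42) - 20 = -20*(-1/42) - 20 = 10/21 - 20 = -410/21 ≈ -19.524)
(d - 56)**2 = (-410/21 - 56)**2 = (-1586/21)**2 = 2515396/441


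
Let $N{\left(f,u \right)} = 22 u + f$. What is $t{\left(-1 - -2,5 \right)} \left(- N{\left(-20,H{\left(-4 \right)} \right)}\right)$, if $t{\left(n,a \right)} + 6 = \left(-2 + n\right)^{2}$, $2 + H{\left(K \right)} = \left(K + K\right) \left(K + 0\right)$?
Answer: $3200$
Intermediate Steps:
$H{\left(K \right)} = -2 + 2 K^{2}$ ($H{\left(K \right)} = -2 + \left(K + K\right) \left(K + 0\right) = -2 + 2 K K = -2 + 2 K^{2}$)
$t{\left(n,a \right)} = -6 + \left(-2 + n\right)^{2}$
$N{\left(f,u \right)} = f + 22 u$
$t{\left(-1 - -2,5 \right)} \left(- N{\left(-20,H{\left(-4 \right)} \right)}\right) = \left(-6 + \left(-2 - -1\right)^{2}\right) \left(- (-20 + 22 \left(-2 + 2 \left(-4\right)^{2}\right))\right) = \left(-6 + \left(-2 + \left(-1 + 2\right)\right)^{2}\right) \left(- (-20 + 22 \left(-2 + 2 \cdot 16\right))\right) = \left(-6 + \left(-2 + 1\right)^{2}\right) \left(- (-20 + 22 \left(-2 + 32\right))\right) = \left(-6 + \left(-1\right)^{2}\right) \left(- (-20 + 22 \cdot 30)\right) = \left(-6 + 1\right) \left(- (-20 + 660)\right) = - 5 \left(\left(-1\right) 640\right) = \left(-5\right) \left(-640\right) = 3200$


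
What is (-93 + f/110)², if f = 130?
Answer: 1020100/121 ≈ 8430.6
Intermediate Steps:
(-93 + f/110)² = (-93 + 130/110)² = (-93 + 130*(1/110))² = (-93 + 13/11)² = (-1010/11)² = 1020100/121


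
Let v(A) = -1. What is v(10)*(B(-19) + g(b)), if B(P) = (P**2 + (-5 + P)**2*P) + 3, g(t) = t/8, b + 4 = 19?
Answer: 84625/8 ≈ 10578.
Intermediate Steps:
b = 15 (b = -4 + 19 = 15)
g(t) = t/8 (g(t) = t*(1/8) = t/8)
B(P) = 3 + P**2 + P*(-5 + P)**2 (B(P) = (P**2 + P*(-5 + P)**2) + 3 = 3 + P**2 + P*(-5 + P)**2)
v(10)*(B(-19) + g(b)) = -((3 + (-19)**2 - 19*(-5 - 19)**2) + (1/8)*15) = -((3 + 361 - 19*(-24)**2) + 15/8) = -((3 + 361 - 19*576) + 15/8) = -((3 + 361 - 10944) + 15/8) = -(-10580 + 15/8) = -1*(-84625/8) = 84625/8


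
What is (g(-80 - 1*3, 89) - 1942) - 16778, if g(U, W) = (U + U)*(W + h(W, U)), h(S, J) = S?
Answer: -48268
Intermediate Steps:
g(U, W) = 4*U*W (g(U, W) = (U + U)*(W + W) = (2*U)*(2*W) = 4*U*W)
(g(-80 - 1*3, 89) - 1942) - 16778 = (4*(-80 - 1*3)*89 - 1942) - 16778 = (4*(-80 - 3)*89 - 1942) - 16778 = (4*(-83)*89 - 1942) - 16778 = (-29548 - 1942) - 16778 = -31490 - 16778 = -48268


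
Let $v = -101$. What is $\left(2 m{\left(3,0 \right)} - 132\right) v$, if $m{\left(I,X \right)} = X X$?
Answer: $13332$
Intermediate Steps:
$m{\left(I,X \right)} = X^{2}$
$\left(2 m{\left(3,0 \right)} - 132\right) v = \left(2 \cdot 0^{2} - 132\right) \left(-101\right) = \left(2 \cdot 0 - 132\right) \left(-101\right) = \left(0 - 132\right) \left(-101\right) = \left(-132\right) \left(-101\right) = 13332$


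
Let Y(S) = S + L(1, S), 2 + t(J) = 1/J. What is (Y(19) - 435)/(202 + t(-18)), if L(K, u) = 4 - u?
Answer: -7758/3599 ≈ -2.1556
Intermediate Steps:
t(J) = -2 + 1/J
Y(S) = 4 (Y(S) = S + (4 - S) = 4)
(Y(19) - 435)/(202 + t(-18)) = (4 - 435)/(202 + (-2 + 1/(-18))) = -431/(202 + (-2 - 1/18)) = -431/(202 - 37/18) = -431/3599/18 = -431*18/3599 = -7758/3599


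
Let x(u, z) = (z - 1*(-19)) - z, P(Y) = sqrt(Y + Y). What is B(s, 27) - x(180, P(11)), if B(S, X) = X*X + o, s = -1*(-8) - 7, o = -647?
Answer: 63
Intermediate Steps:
s = 1 (s = 8 - 7 = 1)
P(Y) = sqrt(2)*sqrt(Y) (P(Y) = sqrt(2*Y) = sqrt(2)*sqrt(Y))
x(u, z) = 19 (x(u, z) = (z + 19) - z = (19 + z) - z = 19)
B(S, X) = -647 + X**2 (B(S, X) = X*X - 647 = X**2 - 647 = -647 + X**2)
B(s, 27) - x(180, P(11)) = (-647 + 27**2) - 1*19 = (-647 + 729) - 19 = 82 - 19 = 63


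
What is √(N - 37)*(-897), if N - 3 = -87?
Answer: -9867*I ≈ -9867.0*I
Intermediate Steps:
N = -84 (N = 3 - 87 = -84)
√(N - 37)*(-897) = √(-84 - 37)*(-897) = √(-121)*(-897) = (11*I)*(-897) = -9867*I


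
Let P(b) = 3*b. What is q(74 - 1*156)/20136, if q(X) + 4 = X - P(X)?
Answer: 20/2517 ≈ 0.0079460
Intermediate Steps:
q(X) = -4 - 2*X (q(X) = -4 + (X - 3*X) = -4 - 2*X)
q(74 - 1*156)/20136 = (-4 - 2*(74 - 1*156))/20136 = (-4 - 2*(74 - 156))*(1/20136) = (-4 - 2*(-82))*(1/20136) = (-4 + 164)*(1/20136) = 160*(1/20136) = 20/2517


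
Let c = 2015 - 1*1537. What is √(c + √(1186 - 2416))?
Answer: √(478 + I*√1230) ≈ 21.878 + 0.80153*I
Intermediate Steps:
c = 478 (c = 2015 - 1537 = 478)
√(c + √(1186 - 2416)) = √(478 + √(1186 - 2416)) = √(478 + √(-1230)) = √(478 + I*√1230)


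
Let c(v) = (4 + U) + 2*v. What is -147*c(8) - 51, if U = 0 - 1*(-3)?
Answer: -3432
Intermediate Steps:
U = 3 (U = 0 + 3 = 3)
c(v) = 7 + 2*v (c(v) = (4 + 3) + 2*v = 7 + 2*v)
-147*c(8) - 51 = -147*(7 + 2*8) - 51 = -147*(7 + 16) - 51 = -147*23 - 51 = -3381 - 51 = -3432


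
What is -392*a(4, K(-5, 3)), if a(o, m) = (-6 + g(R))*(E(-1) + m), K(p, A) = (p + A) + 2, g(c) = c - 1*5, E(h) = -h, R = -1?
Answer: 4704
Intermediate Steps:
g(c) = -5 + c (g(c) = c - 5 = -5 + c)
K(p, A) = 2 + A + p (K(p, A) = (A + p) + 2 = 2 + A + p)
a(o, m) = -12 - 12*m (a(o, m) = (-6 + (-5 - 1))*(-1*(-1) + m) = (-6 - 6)*(1 + m) = -12*(1 + m) = -12 - 12*m)
-392*a(4, K(-5, 3)) = -392*(-12 - 12*(2 + 3 - 5)) = -392*(-12 - 12*0) = -392*(-12 + 0) = -392*(-12) = 4704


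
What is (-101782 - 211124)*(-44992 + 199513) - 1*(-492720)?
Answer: -48350055306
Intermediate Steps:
(-101782 - 211124)*(-44992 + 199513) - 1*(-492720) = -312906*154521 + 492720 = -48350548026 + 492720 = -48350055306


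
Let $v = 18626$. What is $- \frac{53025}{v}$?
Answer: $- \frac{53025}{18626} \approx -2.8468$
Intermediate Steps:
$- \frac{53025}{v} = - \frac{53025}{18626}$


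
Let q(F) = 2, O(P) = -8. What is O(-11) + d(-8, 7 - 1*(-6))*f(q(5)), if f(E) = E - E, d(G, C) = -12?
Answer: -8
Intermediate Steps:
f(E) = 0
O(-11) + d(-8, 7 - 1*(-6))*f(q(5)) = -8 - 12*0 = -8 + 0 = -8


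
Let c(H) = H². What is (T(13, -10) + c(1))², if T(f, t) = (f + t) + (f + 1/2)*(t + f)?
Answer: 7921/4 ≈ 1980.3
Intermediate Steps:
T(f, t) = f + t + (½ + f)*(f + t) (T(f, t) = (f + t) + (f + ½)*(f + t) = (f + t) + (½ + f)*(f + t) = f + t + (½ + f)*(f + t))
(T(13, -10) + c(1))² = ((13² + (3/2)*13 + (3/2)*(-10) + 13*(-10)) + 1²)² = ((169 + 39/2 - 15 - 130) + 1)² = (87/2 + 1)² = (89/2)² = 7921/4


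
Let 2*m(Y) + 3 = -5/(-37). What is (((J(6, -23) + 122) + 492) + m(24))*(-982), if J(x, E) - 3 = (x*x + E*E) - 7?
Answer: -42640404/37 ≈ -1.1524e+6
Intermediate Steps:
m(Y) = -53/37 (m(Y) = -3/2 + (-5/(-37))/2 = -3/2 + (-5*(-1/37))/2 = -3/2 + (½)*(5/37) = -3/2 + 5/74 = -53/37)
J(x, E) = -4 + E² + x² (J(x, E) = 3 + ((x*x + E*E) - 7) = 3 + ((x² + E²) - 7) = 3 + ((E² + x²) - 7) = 3 + (-7 + E² + x²) = -4 + E² + x²)
(((J(6, -23) + 122) + 492) + m(24))*(-982) = ((((-4 + (-23)² + 6²) + 122) + 492) - 53/37)*(-982) = ((((-4 + 529 + 36) + 122) + 492) - 53/37)*(-982) = (((561 + 122) + 492) - 53/37)*(-982) = ((683 + 492) - 53/37)*(-982) = (1175 - 53/37)*(-982) = (43422/37)*(-982) = -42640404/37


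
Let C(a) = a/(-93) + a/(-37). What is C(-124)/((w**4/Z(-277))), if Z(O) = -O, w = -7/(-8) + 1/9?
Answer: 1290303406080/940232197 ≈ 1372.3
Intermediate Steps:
w = 71/72 (w = -7*(-1/8) + 1*(1/9) = 7/8 + 1/9 = 71/72 ≈ 0.98611)
C(a) = -130*a/3441 (C(a) = a*(-1/93) + a*(-1/37) = -a/93 - a/37 = -130*a/3441)
C(-124)/((w**4/Z(-277))) = (-130/3441*(-124))/(((71/72)**4/((-1*(-277))))) = 520/(111*(((25411681/26873856)/277))) = 520/(111*(((25411681/26873856)*(1/277)))) = 520/(111*(25411681/7444058112)) = (520/111)*(7444058112/25411681) = 1290303406080/940232197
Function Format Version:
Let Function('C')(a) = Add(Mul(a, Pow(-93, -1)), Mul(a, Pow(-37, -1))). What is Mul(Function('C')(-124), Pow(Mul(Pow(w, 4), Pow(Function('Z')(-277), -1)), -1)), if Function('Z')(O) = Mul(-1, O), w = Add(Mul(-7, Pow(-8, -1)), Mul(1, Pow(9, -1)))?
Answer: Rational(1290303406080, 940232197) ≈ 1372.3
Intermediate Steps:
w = Rational(71, 72) (w = Add(Mul(-7, Rational(-1, 8)), Mul(1, Rational(1, 9))) = Add(Rational(7, 8), Rational(1, 9)) = Rational(71, 72) ≈ 0.98611)
Function('C')(a) = Mul(Rational(-130, 3441), a) (Function('C')(a) = Add(Mul(a, Rational(-1, 93)), Mul(a, Rational(-1, 37))) = Add(Mul(Rational(-1, 93), a), Mul(Rational(-1, 37), a)) = Mul(Rational(-130, 3441), a))
Mul(Function('C')(-124), Pow(Mul(Pow(w, 4), Pow(Function('Z')(-277), -1)), -1)) = Mul(Mul(Rational(-130, 3441), -124), Pow(Mul(Pow(Rational(71, 72), 4), Pow(Mul(-1, -277), -1)), -1)) = Mul(Rational(520, 111), Pow(Mul(Rational(25411681, 26873856), Pow(277, -1)), -1)) = Mul(Rational(520, 111), Pow(Mul(Rational(25411681, 26873856), Rational(1, 277)), -1)) = Mul(Rational(520, 111), Pow(Rational(25411681, 7444058112), -1)) = Mul(Rational(520, 111), Rational(7444058112, 25411681)) = Rational(1290303406080, 940232197)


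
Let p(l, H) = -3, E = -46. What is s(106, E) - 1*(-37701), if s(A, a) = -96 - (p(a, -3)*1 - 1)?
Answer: 37609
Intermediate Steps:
s(A, a) = -92 (s(A, a) = -96 - (-3*1 - 1) = -96 - (-3 - 1) = -96 - 1*(-4) = -96 + 4 = -92)
s(106, E) - 1*(-37701) = -92 - 1*(-37701) = -92 + 37701 = 37609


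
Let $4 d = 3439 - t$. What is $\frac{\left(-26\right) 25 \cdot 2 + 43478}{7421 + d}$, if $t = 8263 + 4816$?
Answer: $\frac{42178}{5011} \approx 8.4171$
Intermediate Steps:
$t = 13079$
$d = -2410$ ($d = \frac{3439 - 13079}{4} = \frac{1}{4} \left(-9640\right) = -2410$)
$\frac{\left(-26\right) 25 \cdot 2 + 43478}{7421 + d} = \frac{\left(-26\right) 25 \cdot 2 + 43478}{7421 - 2410} = \frac{\left(-650\right) 2 + 43478}{5011} = \left(-1300 + 43478\right) \frac{1}{5011} = 42178 \cdot \frac{1}{5011} = \frac{42178}{5011}$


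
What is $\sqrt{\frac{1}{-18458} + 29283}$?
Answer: $\frac{\sqrt{9976652604754}}{18458} \approx 171.12$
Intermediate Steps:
$\sqrt{\frac{1}{-18458} + 29283} = \sqrt{- \frac{1}{18458} + 29283} = \sqrt{\frac{540505613}{18458}} = \frac{\sqrt{9976652604754}}{18458}$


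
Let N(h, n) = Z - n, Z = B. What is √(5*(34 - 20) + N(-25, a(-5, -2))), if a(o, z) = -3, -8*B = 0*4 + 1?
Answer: √1166/4 ≈ 8.5367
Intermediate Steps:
B = -⅛ (B = -(0*4 + 1)/8 = -(0 + 1)/8 = -⅛*1 = -⅛ ≈ -0.12500)
Z = -⅛ ≈ -0.12500
N(h, n) = -⅛ - n
√(5*(34 - 20) + N(-25, a(-5, -2))) = √(5*(34 - 20) + (-⅛ - 1*(-3))) = √(5*14 + (-⅛ + 3)) = √(70 + 23/8) = √(583/8) = √1166/4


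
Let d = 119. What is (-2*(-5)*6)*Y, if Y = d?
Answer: 7140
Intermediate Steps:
Y = 119
(-2*(-5)*6)*Y = (-2*(-5)*6)*119 = (10*6)*119 = 60*119 = 7140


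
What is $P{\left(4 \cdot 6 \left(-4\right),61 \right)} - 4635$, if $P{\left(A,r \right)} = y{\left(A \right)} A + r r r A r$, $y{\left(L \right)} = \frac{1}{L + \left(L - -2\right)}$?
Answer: $- \frac{126274510197}{95} \approx -1.3292 \cdot 10^{9}$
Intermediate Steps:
$y{\left(L \right)} = \frac{1}{2 + 2 L}$ ($y{\left(L \right)} = \frac{1}{L + \left(L + 2\right)} = \frac{1}{L + \left(2 + L\right)} = \frac{1}{2 + 2 L}$)
$P{\left(A,r \right)} = A r^{4} + \frac{A}{2 \left(1 + A\right)}$ ($P{\left(A,r \right)} = \frac{1}{2 \left(1 + A\right)} A + r r r A r = \frac{A}{2 \left(1 + A\right)} + r r^{2} A r = \frac{A}{2 \left(1 + A\right)} + r^{3} A r = \frac{A}{2 \left(1 + A\right)} + A r^{3} r = \frac{A}{2 \left(1 + A\right)} + A r^{4} = A r^{4} + \frac{A}{2 \left(1 + A\right)}$)
$P{\left(4 \cdot 6 \left(-4\right),61 \right)} - 4635 = \frac{4 \cdot 6 \left(-4\right) \left(1 + 2 \cdot 61^{4} \left(1 + 4 \cdot 6 \left(-4\right)\right)\right)}{2 \left(1 + 4 \cdot 6 \left(-4\right)\right)} - 4635 = \frac{24 \left(-4\right) \left(1 + 2 \cdot 13845841 \left(1 + 24 \left(-4\right)\right)\right)}{2 \left(1 + 24 \left(-4\right)\right)} - 4635 = \frac{1}{2} \left(-96\right) \frac{1}{1 - 96} \left(1 + 2 \cdot 13845841 \left(1 - 96\right)\right) - 4635 = \frac{1}{2} \left(-96\right) \frac{1}{-95} \left(1 + 2 \cdot 13845841 \left(-95\right)\right) - 4635 = \frac{1}{2} \left(-96\right) \left(- \frac{1}{95}\right) \left(1 - 2630709790\right) - 4635 = \frac{1}{2} \left(-96\right) \left(- \frac{1}{95}\right) \left(-2630709789\right) - 4635 = - \frac{126274069872}{95} - 4635 = - \frac{126274510197}{95}$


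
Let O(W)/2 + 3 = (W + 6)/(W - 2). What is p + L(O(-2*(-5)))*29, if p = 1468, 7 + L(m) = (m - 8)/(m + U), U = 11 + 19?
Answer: 17565/14 ≈ 1254.6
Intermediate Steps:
O(W) = -6 + 2*(6 + W)/(-2 + W) (O(W) = -6 + 2*((W + 6)/(W - 2)) = -6 + 2*((6 + W)/(-2 + W)) = -6 + 2*(6 + W)/(-2 + W))
U = 30
L(m) = -7 + (-8 + m)/(30 + m) (L(m) = -7 + (m - 8)/(m + 30) = -7 + (-8 + m)/(30 + m))
p + L(O(-2*(-5)))*29 = 1468 + (2*(-109 - 12*(6 - (-2)*(-5))/(-2 - 2*(-5)))/(30 + 4*(6 - (-2)*(-5))/(-2 - 2*(-5))))*29 = 1468 + (2*(-109 - 12*(6 - 1*10)/(-2 + 10))/(30 + 4*(6 - 1*10)/(-2 + 10)))*29 = 1468 + (2*(-109 - 12*(6 - 10)/8)/(30 + 4*(6 - 10)/8))*29 = 1468 + (2*(-109 - 12*(-4)/8)/(30 + 4*(⅛)*(-4)))*29 = 1468 + (2*(-109 - 3*(-2))/(30 - 2))*29 = 1468 + (2*(-109 + 6)/28)*29 = 1468 + (2*(1/28)*(-103))*29 = 1468 - 103/14*29 = 1468 - 2987/14 = 17565/14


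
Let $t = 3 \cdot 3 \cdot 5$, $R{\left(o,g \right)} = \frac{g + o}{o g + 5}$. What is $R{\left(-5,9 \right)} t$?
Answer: $- \frac{9}{2} \approx -4.5$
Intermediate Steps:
$R{\left(o,g \right)} = \frac{g + o}{5 + g o}$ ($R{\left(o,g \right)} = \frac{g + o}{g o + 5} = \frac{g + o}{5 + g o}$)
$t = 45$ ($t = 9 \cdot 5 = 45$)
$R{\left(-5,9 \right)} t = \frac{9 - 5}{5 + 9 \left(-5\right)} 45 = \frac{1}{5 - 45} \cdot 4 \cdot 45 = \frac{1}{-40} \cdot 4 \cdot 45 = \left(- \frac{1}{40}\right) 4 \cdot 45 = \left(- \frac{1}{10}\right) 45 = - \frac{9}{2}$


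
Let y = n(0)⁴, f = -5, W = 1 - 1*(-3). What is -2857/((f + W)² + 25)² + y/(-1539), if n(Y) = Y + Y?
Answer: -2857/676 ≈ -4.2263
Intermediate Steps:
W = 4 (W = 1 + 3 = 4)
n(Y) = 2*Y
y = 0 (y = (2*0)⁴ = 0⁴ = 0)
-2857/((f + W)² + 25)² + y/(-1539) = -2857/((-5 + 4)² + 25)² + 0/(-1539) = -2857/((-1)² + 25)² + 0*(-1/1539) = -2857/(1 + 25)² + 0 = -2857/(26²) + 0 = -2857/676 + 0 = -2857/676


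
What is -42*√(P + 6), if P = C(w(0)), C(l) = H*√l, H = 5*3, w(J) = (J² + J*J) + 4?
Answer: -252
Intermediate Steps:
w(J) = 4 + 2*J² (w(J) = (J² + J²) + 4 = 2*J² + 4 = 4 + 2*J²)
H = 15
C(l) = 15*√l
P = 30 (P = 15*√(4 + 2*0²) = 15*√(4 + 2*0) = 15*√(4 + 0) = 15*√4 = 15*2 = 30)
-42*√(P + 6) = -42*√(30 + 6) = -42*√36 = -42*6 = -252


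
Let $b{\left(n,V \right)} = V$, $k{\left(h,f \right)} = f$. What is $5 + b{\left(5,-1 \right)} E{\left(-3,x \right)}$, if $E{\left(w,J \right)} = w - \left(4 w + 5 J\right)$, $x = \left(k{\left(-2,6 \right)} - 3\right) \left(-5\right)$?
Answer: $-79$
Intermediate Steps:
$x = -15$ ($x = \left(6 - 3\right) \left(-5\right) = 3 \left(-5\right) = -15$)
$E{\left(w,J \right)} = - 5 J - 3 w$ ($E{\left(w,J \right)} = w - \left(4 w + 5 J\right) = - 5 J - 3 w$)
$5 + b{\left(5,-1 \right)} E{\left(-3,x \right)} = 5 - \left(\left(-5\right) \left(-15\right) - -9\right) = 5 - \left(75 + 9\right) = 5 - 84 = -79$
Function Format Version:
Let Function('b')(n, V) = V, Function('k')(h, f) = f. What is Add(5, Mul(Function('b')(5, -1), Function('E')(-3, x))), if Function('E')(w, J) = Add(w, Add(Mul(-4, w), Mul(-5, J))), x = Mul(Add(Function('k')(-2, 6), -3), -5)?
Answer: -79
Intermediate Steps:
x = -15 (x = Mul(Add(6, -3), -5) = Mul(3, -5) = -15)
Function('E')(w, J) = Add(Mul(-5, J), Mul(-3, w)) (Function('E')(w, J) = Add(w, Add(Mul(-5, J), Mul(-4, w))) = Add(Mul(-5, J), Mul(-3, w)))
Add(5, Mul(Function('b')(5, -1), Function('E')(-3, x))) = Add(5, Mul(-1, Add(Mul(-5, -15), Mul(-3, -3)))) = Add(5, Mul(-1, Add(75, 9))) = Add(5, Mul(-1, 84)) = Add(5, -84) = -79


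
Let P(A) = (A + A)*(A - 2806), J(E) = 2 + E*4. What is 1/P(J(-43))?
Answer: 1/1011840 ≈ 9.8830e-7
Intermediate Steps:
J(E) = 2 + 4*E
P(A) = 2*A*(-2806 + A) (P(A) = (2*A)*(-2806 + A) = 2*A*(-2806 + A))
1/P(J(-43)) = 1/(2*(2 + 4*(-43))*(-2806 + (2 + 4*(-43)))) = 1/(2*(2 - 172)*(-2806 + (2 - 172))) = 1/(2*(-170)*(-2806 - 170)) = 1/(2*(-170)*(-2976)) = 1/1011840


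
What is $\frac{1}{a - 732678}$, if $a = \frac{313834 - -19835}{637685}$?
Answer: $- \frac{637685}{467217436761} \approx -1.3649 \cdot 10^{-6}$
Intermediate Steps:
$a = \frac{333669}{637685}$ ($a = \left(313834 + 19835\right) \frac{1}{637685} = 333669 \cdot \frac{1}{637685} = \frac{333669}{637685} \approx 0.52325$)
$\frac{1}{a - 732678} = \frac{1}{\frac{333669}{637685} - 732678} = \frac{1}{- \frac{467217436761}{637685}} = - \frac{637685}{467217436761}$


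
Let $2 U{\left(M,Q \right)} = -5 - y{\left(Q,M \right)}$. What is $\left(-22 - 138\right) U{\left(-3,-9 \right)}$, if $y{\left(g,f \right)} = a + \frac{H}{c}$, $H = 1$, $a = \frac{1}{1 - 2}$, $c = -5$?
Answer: $304$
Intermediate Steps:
$a = -1$ ($a = \frac{1}{-1} = -1$)
$y{\left(g,f \right)} = - \frac{6}{5}$ ($y{\left(g,f \right)} = -1 + 1 \frac{1}{-5} = -1 + 1 \left(- \frac{1}{5}\right) = -1 - \frac{1}{5} = - \frac{6}{5}$)
$U{\left(M,Q \right)} = - \frac{19}{10}$ ($U{\left(M,Q \right)} = \frac{-5 - - \frac{6}{5}}{2} = \frac{-5 + \frac{6}{5}}{2} = \frac{1}{2} \left(- \frac{19}{5}\right) = - \frac{19}{10}$)
$\left(-22 - 138\right) U{\left(-3,-9 \right)} = \left(-22 - 138\right) \left(- \frac{19}{10}\right) = \left(-160\right) \left(- \frac{19}{10}\right) = 304$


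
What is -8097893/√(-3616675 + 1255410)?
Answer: 8097893*I*√2361265/2361265 ≈ 5269.9*I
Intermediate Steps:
-8097893/√(-3616675 + 1255410) = -8097893*(-I*√2361265/2361265) = -(-8097893)*I*√2361265/2361265 = 8097893*I*√2361265/2361265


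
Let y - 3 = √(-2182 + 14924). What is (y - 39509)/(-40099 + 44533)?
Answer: -19753/2217 + √12742/4434 ≈ -8.8843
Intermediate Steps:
y = 3 + √12742 (y = 3 + √(-2182 + 14924) = 3 + √12742 ≈ 115.88)
(y - 39509)/(-40099 + 44533) = ((3 + √12742) - 39509)/(-40099 + 44533) = (-39506 + √12742)/4434 = (-39506 + √12742)*(1/4434) = -19753/2217 + √12742/4434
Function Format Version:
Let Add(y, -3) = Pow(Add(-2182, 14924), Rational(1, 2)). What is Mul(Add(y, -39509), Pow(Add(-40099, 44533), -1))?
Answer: Add(Rational(-19753, 2217), Mul(Rational(1, 4434), Pow(12742, Rational(1, 2)))) ≈ -8.8843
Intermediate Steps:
y = Add(3, Pow(12742, Rational(1, 2))) (y = Add(3, Pow(Add(-2182, 14924), Rational(1, 2))) = Add(3, Pow(12742, Rational(1, 2))) ≈ 115.88)
Mul(Add(y, -39509), Pow(Add(-40099, 44533), -1)) = Mul(Add(Add(3, Pow(12742, Rational(1, 2))), -39509), Pow(Add(-40099, 44533), -1)) = Mul(Add(-39506, Pow(12742, Rational(1, 2))), Pow(4434, -1)) = Mul(Add(-39506, Pow(12742, Rational(1, 2))), Rational(1, 4434)) = Add(Rational(-19753, 2217), Mul(Rational(1, 4434), Pow(12742, Rational(1, 2))))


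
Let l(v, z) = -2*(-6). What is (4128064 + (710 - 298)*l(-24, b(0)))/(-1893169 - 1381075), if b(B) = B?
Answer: -1033252/818561 ≈ -1.2623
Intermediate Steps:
l(v, z) = 12
(4128064 + (710 - 298)*l(-24, b(0)))/(-1893169 - 1381075) = (4128064 + (710 - 298)*12)/(-1893169 - 1381075) = (4128064 + 412*12)/(-3274244) = (4128064 + 4944)*(-1/3274244) = 4133008*(-1/3274244) = -1033252/818561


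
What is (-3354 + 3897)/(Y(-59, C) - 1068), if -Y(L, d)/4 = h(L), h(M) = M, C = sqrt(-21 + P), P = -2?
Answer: -543/832 ≈ -0.65264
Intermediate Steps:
C = I*sqrt(23) (C = sqrt(-21 - 2) = sqrt(-23) = I*sqrt(23) ≈ 4.7958*I)
Y(L, d) = -4*L
(-3354 + 3897)/(Y(-59, C) - 1068) = (-3354 + 3897)/(-4*(-59) - 1068) = 543/(236 - 1068) = 543/(-832) = 543*(-1/832) = -543/832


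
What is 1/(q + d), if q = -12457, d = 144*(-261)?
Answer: -1/50041 ≈ -1.9984e-5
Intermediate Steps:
d = -37584
1/(q + d) = 1/(-12457 - 37584) = 1/(-50041) = -1/50041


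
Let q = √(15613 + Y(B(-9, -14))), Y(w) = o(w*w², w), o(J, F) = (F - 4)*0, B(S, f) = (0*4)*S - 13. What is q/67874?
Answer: √15613/67874 ≈ 0.0018409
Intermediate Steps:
B(S, f) = -13 (B(S, f) = 0*S - 13 = 0 - 13 = -13)
o(J, F) = 0 (o(J, F) = (-4 + F)*0 = 0)
Y(w) = 0
q = √15613 (q = √(15613 + 0) = √15613 ≈ 124.95)
q/67874 = √15613/67874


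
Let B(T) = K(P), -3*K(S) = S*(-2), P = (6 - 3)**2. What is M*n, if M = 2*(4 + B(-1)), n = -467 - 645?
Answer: -22240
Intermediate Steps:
P = 9 (P = 3**2 = 9)
n = -1112
K(S) = 2*S/3 (K(S) = -S*(-2)/3 = -(-2)*S/3 = 2*S/3)
B(T) = 6 (B(T) = (2/3)*9 = 6)
M = 20 (M = 2*(4 + 6) = 2*10 = 20)
M*n = 20*(-1112) = -22240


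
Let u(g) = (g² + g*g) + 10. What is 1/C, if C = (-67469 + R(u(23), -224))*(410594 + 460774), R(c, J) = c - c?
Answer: -1/58790327592 ≈ -1.7010e-11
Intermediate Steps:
u(g) = 10 + 2*g² (u(g) = (g² + g²) + 10 = 2*g² + 10 = 10 + 2*g²)
R(c, J) = 0
C = -58790327592 (C = (-67469 + 0)*(410594 + 460774) = -67469*871368 = -58790327592)
1/C = 1/(-58790327592) = -1/58790327592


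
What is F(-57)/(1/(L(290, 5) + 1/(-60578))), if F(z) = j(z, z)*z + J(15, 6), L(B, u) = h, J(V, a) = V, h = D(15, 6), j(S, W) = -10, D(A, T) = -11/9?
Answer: -43313855/60578 ≈ -715.01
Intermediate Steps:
D(A, T) = -11/9 (D(A, T) = -11*1/9 = -11/9)
h = -11/9 ≈ -1.2222
L(B, u) = -11/9
F(z) = 15 - 10*z (F(z) = -10*z + 15 = 15 - 10*z)
F(-57)/(1/(L(290, 5) + 1/(-60578))) = (15 - 10*(-57))/(1/(-11/9 + 1/(-60578))) = (15 + 570)/(1/(-11/9 - 1/60578)) = 585/(1/(-666367/545202)) = 585/(-545202/666367) = 585*(-666367/545202) = -43313855/60578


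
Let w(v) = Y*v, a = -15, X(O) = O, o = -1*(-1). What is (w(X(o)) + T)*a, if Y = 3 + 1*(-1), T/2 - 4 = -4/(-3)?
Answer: -190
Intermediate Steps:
o = 1
T = 32/3 (T = 8 + 2*(-4/(-3)) = 8 + 2*(-4*(-⅓)) = 8 + 2*(4/3) = 8 + 8/3 = 32/3 ≈ 10.667)
Y = 2 (Y = 3 - 1 = 2)
w(v) = 2*v
(w(X(o)) + T)*a = (2*1 + 32/3)*(-15) = (2 + 32/3)*(-15) = (38/3)*(-15) = -190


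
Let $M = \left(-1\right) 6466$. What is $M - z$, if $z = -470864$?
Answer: $464398$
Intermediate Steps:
$M = -6466$
$M - z = -6466 - -470864 = -6466 + 470864 = 464398$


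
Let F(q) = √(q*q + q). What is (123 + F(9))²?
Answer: 15219 + 738*√10 ≈ 17553.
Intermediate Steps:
F(q) = √(q + q²) (F(q) = √(q² + q) = √(q + q²))
(123 + F(9))² = (123 + √(9*(1 + 9)))² = (123 + √(9*10))² = (123 + √90)² = (123 + 3*√10)²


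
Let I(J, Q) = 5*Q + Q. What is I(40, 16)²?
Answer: 9216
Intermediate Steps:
I(J, Q) = 6*Q
I(40, 16)² = (6*16)² = 96² = 9216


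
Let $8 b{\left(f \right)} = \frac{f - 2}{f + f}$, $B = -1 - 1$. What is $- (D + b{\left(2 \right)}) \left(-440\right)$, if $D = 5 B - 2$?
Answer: $-5280$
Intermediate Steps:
$B = -2$ ($B = -1 - 1 = -2$)
$D = -12$ ($D = 5 \left(-2\right) - 2 = -10 - 2 = -12$)
$b{\left(f \right)} = \frac{-2 + f}{16 f}$ ($b{\left(f \right)} = \frac{\left(f - 2\right) \frac{1}{f + f}}{8} = \frac{\left(-2 + f\right) \frac{1}{2 f}}{8} = \frac{\frac{1}{2} \frac{1}{f} \left(-2 + f\right)}{8} = \frac{-2 + f}{16 f}$)
$- (D + b{\left(2 \right)}) \left(-440\right) = - (-12 + \frac{-2 + 2}{16 \cdot 2}) \left(-440\right) = - (-12 + \frac{1}{16} \cdot \frac{1}{2} \cdot 0) \left(-440\right) = - (-12 + 0) \left(-440\right) = \left(-1\right) \left(-12\right) \left(-440\right) = 12 \left(-440\right) = -5280$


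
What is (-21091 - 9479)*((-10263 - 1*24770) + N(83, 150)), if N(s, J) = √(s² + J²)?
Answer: 1070958810 - 30570*√29389 ≈ 1.0657e+9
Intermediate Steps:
N(s, J) = √(J² + s²)
(-21091 - 9479)*((-10263 - 1*24770) + N(83, 150)) = (-21091 - 9479)*((-10263 - 1*24770) + √(150² + 83²)) = -30570*((-10263 - 24770) + √(22500 + 6889)) = -30570*(-35033 + √29389) = 1070958810 - 30570*√29389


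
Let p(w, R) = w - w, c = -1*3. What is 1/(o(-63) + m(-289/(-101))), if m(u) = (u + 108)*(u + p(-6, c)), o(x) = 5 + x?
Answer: 10201/2644275 ≈ 0.0038578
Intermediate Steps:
c = -3
p(w, R) = 0
m(u) = u*(108 + u) (m(u) = (u + 108)*(u + 0) = (108 + u)*u = u*(108 + u))
1/(o(-63) + m(-289/(-101))) = 1/((5 - 63) + (-289/(-101))*(108 - 289/(-101))) = 1/(-58 + (-289*(-1/101))*(108 - 289*(-1/101))) = 1/(-58 + 289*(108 + 289/101)/101) = 1/(-58 + (289/101)*(11197/101)) = 1/(-58 + 3235933/10201) = 1/(2644275/10201) = 10201/2644275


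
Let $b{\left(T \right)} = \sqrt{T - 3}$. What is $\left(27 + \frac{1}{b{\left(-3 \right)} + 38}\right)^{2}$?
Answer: $\frac{- 1050355 i + 55458 \sqrt{6}}{2 \left(- 719 i + 38 \sqrt{6}\right)} \approx 730.42 - 0.091311 i$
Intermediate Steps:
$b{\left(T \right)} = \sqrt{-3 + T}$
$\left(27 + \frac{1}{b{\left(-3 \right)} + 38}\right)^{2} = \left(27 + \frac{1}{\sqrt{-3 - 3} + 38}\right)^{2} = \left(27 + \frac{1}{\sqrt{-6} + 38}\right)^{2} = \left(27 + \frac{1}{i \sqrt{6} + 38}\right)^{2} = \left(27 + \frac{1}{38 + i \sqrt{6}}\right)^{2}$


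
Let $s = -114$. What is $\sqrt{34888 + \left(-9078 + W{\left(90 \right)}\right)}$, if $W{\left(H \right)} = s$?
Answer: $4 \sqrt{1606} \approx 160.3$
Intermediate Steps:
$W{\left(H \right)} = -114$
$\sqrt{34888 + \left(-9078 + W{\left(90 \right)}\right)} = \sqrt{34888 - 9192} = \sqrt{25696} = 4 \sqrt{1606}$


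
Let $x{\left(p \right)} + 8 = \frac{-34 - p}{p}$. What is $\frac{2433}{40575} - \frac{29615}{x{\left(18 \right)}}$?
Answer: $\frac{3604965353}{1325450} \approx 2719.8$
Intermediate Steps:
$x{\left(p \right)} = -8 + \frac{-34 - p}{p}$
$\frac{2433}{40575} - \frac{29615}{x{\left(18 \right)}} = \frac{2433}{40575} - \frac{29615}{-9 - \frac{34}{18}} = 2433 \cdot \frac{1}{40575} - \frac{29615}{-9 - \frac{17}{9}} = \frac{811}{13525} - \frac{29615}{-9 - \frac{17}{9}} = \frac{811}{13525} - \frac{29615}{- \frac{98}{9}} = \frac{811}{13525} - - \frac{266535}{98} = \frac{811}{13525} + \frac{266535}{98} = \frac{3604965353}{1325450}$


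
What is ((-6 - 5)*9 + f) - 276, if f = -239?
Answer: -614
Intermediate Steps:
((-6 - 5)*9 + f) - 276 = ((-6 - 5)*9 - 239) - 276 = (-11*9 - 239) - 276 = (-99 - 239) - 276 = -338 - 276 = -614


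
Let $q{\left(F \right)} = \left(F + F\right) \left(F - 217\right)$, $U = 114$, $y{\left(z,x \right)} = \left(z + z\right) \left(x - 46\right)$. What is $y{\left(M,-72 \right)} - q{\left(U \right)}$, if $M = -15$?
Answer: $27024$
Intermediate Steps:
$y{\left(z,x \right)} = 2 z \left(-46 + x\right)$
$q{\left(F \right)} = 2 F \left(-217 + F\right)$
$y{\left(M,-72 \right)} - q{\left(U \right)} = 2 \left(-15\right) \left(-46 - 72\right) - 2 \cdot 114 \left(-217 + 114\right) = 2 \left(-15\right) \left(-118\right) - 2 \cdot 114 \left(-103\right) = 3540 - -23484 = 3540 + 23484 = 27024$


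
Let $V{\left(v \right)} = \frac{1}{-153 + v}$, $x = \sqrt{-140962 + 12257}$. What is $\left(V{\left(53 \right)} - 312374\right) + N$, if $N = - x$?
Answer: $- \frac{31237401}{100} - i \sqrt{128705} \approx -3.1237 \cdot 10^{5} - 358.75 i$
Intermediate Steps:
$x = i \sqrt{128705}$ ($x = \sqrt{-128705} = i \sqrt{128705} \approx 358.75 i$)
$N = - i \sqrt{128705} \approx - 358.75 i$
$\left(V{\left(53 \right)} - 312374\right) + N = \left(\frac{1}{-153 + 53} - 312374\right) - i \sqrt{128705} = \left(\frac{1}{-100} - 312374\right) - i \sqrt{128705} = \left(- \frac{1}{100} - 312374\right) - i \sqrt{128705} = - \frac{31237401}{100} - i \sqrt{128705}$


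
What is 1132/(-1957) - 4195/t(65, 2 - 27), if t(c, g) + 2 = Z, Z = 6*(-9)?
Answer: 8146223/109592 ≈ 74.332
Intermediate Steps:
Z = -54
t(c, g) = -56 (t(c, g) = -2 - 54 = -56)
1132/(-1957) - 4195/t(65, 2 - 27) = 1132/(-1957) - 4195/(-56) = 1132*(-1/1957) - 4195*(-1/56) = -1132/1957 + 4195/56 = 8146223/109592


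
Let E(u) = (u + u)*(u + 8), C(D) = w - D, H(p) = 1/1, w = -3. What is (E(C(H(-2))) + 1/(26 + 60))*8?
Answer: -11004/43 ≈ -255.91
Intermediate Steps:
H(p) = 1
C(D) = -3 - D
E(u) = 2*u*(8 + u) (E(u) = (2*u)*(8 + u) = 2*u*(8 + u))
(E(C(H(-2))) + 1/(26 + 60))*8 = (2*(-3 - 1*1)*(8 + (-3 - 1*1)) + 1/(26 + 60))*8 = (2*(-3 - 1)*(8 + (-3 - 1)) + 1/86)*8 = (2*(-4)*(8 - 4) + 1/86)*8 = (2*(-4)*4 + 1/86)*8 = (-32 + 1/86)*8 = -2751/86*8 = -11004/43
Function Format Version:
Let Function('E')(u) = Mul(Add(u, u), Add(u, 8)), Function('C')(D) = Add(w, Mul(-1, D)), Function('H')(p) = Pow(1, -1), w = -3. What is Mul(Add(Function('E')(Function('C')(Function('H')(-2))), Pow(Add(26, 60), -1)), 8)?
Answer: Rational(-11004, 43) ≈ -255.91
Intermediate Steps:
Function('H')(p) = 1
Function('C')(D) = Add(-3, Mul(-1, D))
Function('E')(u) = Mul(2, u, Add(8, u)) (Function('E')(u) = Mul(Mul(2, u), Add(8, u)) = Mul(2, u, Add(8, u)))
Mul(Add(Function('E')(Function('C')(Function('H')(-2))), Pow(Add(26, 60), -1)), 8) = Mul(Add(Mul(2, Add(-3, Mul(-1, 1)), Add(8, Add(-3, Mul(-1, 1)))), Pow(Add(26, 60), -1)), 8) = Mul(Add(Mul(2, Add(-3, -1), Add(8, Add(-3, -1))), Pow(86, -1)), 8) = Mul(Add(Mul(2, -4, Add(8, -4)), Rational(1, 86)), 8) = Mul(Add(Mul(2, -4, 4), Rational(1, 86)), 8) = Mul(Add(-32, Rational(1, 86)), 8) = Mul(Rational(-2751, 86), 8) = Rational(-11004, 43)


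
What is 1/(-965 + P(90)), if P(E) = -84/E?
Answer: -15/14489 ≈ -0.0010353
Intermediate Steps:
1/(-965 + P(90)) = 1/(-965 - 84/90) = 1/(-965 - 84*1/90) = 1/(-965 - 14/15) = 1/(-14489/15) = -15/14489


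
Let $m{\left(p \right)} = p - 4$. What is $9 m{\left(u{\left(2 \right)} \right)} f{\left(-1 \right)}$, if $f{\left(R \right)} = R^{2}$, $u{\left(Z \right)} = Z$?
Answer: $-18$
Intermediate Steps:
$m{\left(p \right)} = -4 + p$
$9 m{\left(u{\left(2 \right)} \right)} f{\left(-1 \right)} = 9 \left(-4 + 2\right) \left(-1\right)^{2} = 9 \left(-2\right) 1 = \left(-18\right) 1 = -18$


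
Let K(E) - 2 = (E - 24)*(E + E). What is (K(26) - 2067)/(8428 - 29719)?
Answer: 1961/21291 ≈ 0.092105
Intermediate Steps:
K(E) = 2 + 2*E*(-24 + E) (K(E) = 2 + (E - 24)*(E + E) = 2 + (-24 + E)*(2*E) = 2 + 2*E*(-24 + E))
(K(26) - 2067)/(8428 - 29719) = ((2 - 48*26 + 2*26²) - 2067)/(8428 - 29719) = ((2 - 1248 + 2*676) - 2067)/(-21291) = ((2 - 1248 + 1352) - 2067)*(-1/21291) = (106 - 2067)*(-1/21291) = -1961*(-1/21291) = 1961/21291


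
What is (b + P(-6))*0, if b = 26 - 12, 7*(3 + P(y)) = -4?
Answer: 0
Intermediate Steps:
P(y) = -25/7 (P(y) = -3 + (⅐)*(-4) = -3 - 4/7 = -25/7)
b = 14
(b + P(-6))*0 = (14 - 25/7)*0 = (73/7)*0 = 0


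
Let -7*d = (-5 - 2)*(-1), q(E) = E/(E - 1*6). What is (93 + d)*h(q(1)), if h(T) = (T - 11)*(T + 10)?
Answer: -252448/25 ≈ -10098.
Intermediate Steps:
q(E) = E/(-6 + E) (q(E) = E/(E - 6) = E/(-6 + E))
h(T) = (-11 + T)*(10 + T)
d = -1 (d = -(-5 - 2)*(-1)/7 = -(-1)*(-1) = -⅐*7 = -1)
(93 + d)*h(q(1)) = (93 - 1)*(-110 + (1/(-6 + 1))² - 1/(-6 + 1)) = 92*(-110 + (1/(-5))² - 1/(-5)) = 92*(-110 + (1*(-⅕))² - (-1)/5) = 92*(-110 + (-⅕)² - 1*(-⅕)) = 92*(-110 + 1/25 + ⅕) = 92*(-2744/25) = -252448/25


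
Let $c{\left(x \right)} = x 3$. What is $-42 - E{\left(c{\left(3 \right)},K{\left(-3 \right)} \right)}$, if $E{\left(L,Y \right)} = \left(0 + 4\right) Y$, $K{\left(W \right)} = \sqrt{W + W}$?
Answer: $-42 - 4 i \sqrt{6} \approx -42.0 - 9.798 i$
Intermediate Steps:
$K{\left(W \right)} = \sqrt{2} \sqrt{W}$ ($K{\left(W \right)} = \sqrt{2 W} = \sqrt{2} \sqrt{W}$)
$c{\left(x \right)} = 3 x$
$E{\left(L,Y \right)} = 4 Y$
$-42 - E{\left(c{\left(3 \right)},K{\left(-3 \right)} \right)} = -42 - 4 \sqrt{2} \sqrt{-3} = -42 - 4 \sqrt{2} i \sqrt{3} = -42 - 4 i \sqrt{6}$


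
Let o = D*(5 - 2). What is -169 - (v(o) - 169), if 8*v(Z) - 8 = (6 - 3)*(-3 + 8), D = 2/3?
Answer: -23/8 ≈ -2.8750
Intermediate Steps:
D = ⅔ (D = 2*(⅓) = ⅔ ≈ 0.66667)
o = 2 (o = 2*(5 - 2)/3 = (⅔)*3 = 2)
v(Z) = 23/8 (v(Z) = 1 + ((6 - 3)*(-3 + 8))/8 = 1 + (3*5)/8 = 1 + (⅛)*15 = 1 + 15/8 = 23/8)
-169 - (v(o) - 169) = -169 - (23/8 - 169) = -169 - 1*(-1329/8) = -169 + 1329/8 = -23/8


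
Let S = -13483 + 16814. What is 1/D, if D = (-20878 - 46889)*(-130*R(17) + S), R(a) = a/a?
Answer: -1/216922167 ≈ -4.6099e-9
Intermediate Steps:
S = 3331
R(a) = 1
D = -216922167 (D = (-20878 - 46889)*(-130*1 + 3331) = -67767*(-130 + 3331) = -67767*3201 = -216922167)
1/D = 1/(-216922167) = -1/216922167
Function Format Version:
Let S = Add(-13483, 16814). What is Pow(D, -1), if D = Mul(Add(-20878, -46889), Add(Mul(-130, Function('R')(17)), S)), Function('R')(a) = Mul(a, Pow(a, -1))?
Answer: Rational(-1, 216922167) ≈ -4.6099e-9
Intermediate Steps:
S = 3331
Function('R')(a) = 1
D = -216922167 (D = Mul(Add(-20878, -46889), Add(Mul(-130, 1), 3331)) = Mul(-67767, Add(-130, 3331)) = Mul(-67767, 3201) = -216922167)
Pow(D, -1) = Pow(-216922167, -1) = Rational(-1, 216922167)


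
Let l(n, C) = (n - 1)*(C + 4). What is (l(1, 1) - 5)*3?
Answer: -15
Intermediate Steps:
l(n, C) = (-1 + n)*(4 + C)
(l(1, 1) - 5)*3 = ((-4 - 1*1 + 4*1 + 1*1) - 5)*3 = ((-4 - 1 + 4 + 1) - 5)*3 = (0 - 5)*3 = -5*3 = -15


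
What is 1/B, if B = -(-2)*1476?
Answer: 1/2952 ≈ 0.00033875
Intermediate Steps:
B = 2952 (B = -1*(-2952) = 2952)
1/B = 1/2952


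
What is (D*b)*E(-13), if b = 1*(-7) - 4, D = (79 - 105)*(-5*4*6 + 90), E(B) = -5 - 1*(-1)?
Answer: 34320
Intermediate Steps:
E(B) = -4 (E(B) = -5 + 1 = -4)
D = 780 (D = -26*(-20*6 + 90) = -26*(-120 + 90) = -26*(-30) = 780)
b = -11 (b = -7 - 4 = -11)
(D*b)*E(-13) = (780*(-11))*(-4) = -8580*(-4) = 34320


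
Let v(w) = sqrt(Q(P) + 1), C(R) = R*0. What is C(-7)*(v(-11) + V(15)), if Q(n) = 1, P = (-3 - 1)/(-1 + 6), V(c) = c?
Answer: 0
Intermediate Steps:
P = -4/5 ≈ -0.80000
C(R) = 0
v(w) = sqrt(2) (v(w) = sqrt(1 + 1) = sqrt(2))
C(-7)*(v(-11) + V(15)) = 0*(sqrt(2) + 15) = 0*(15 + sqrt(2)) = 0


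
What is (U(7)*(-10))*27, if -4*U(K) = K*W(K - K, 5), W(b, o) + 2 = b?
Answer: -945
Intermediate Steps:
W(b, o) = -2 + b
U(K) = K/2 (U(K) = -K*(-2 + (K - K))/4 = -K*(-2 + 0)/4 = -K*(-2)/4 = -(-1)*K/2 = K/2)
(U(7)*(-10))*27 = (((½)*7)*(-10))*27 = ((7/2)*(-10))*27 = -35*27 = -945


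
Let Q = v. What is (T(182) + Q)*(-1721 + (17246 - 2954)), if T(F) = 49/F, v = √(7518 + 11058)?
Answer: 6769/2 + 150852*√129 ≈ 1.7167e+6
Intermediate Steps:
v = 12*√129 (v = √18576 = 12*√129 ≈ 136.29)
Q = 12*√129 ≈ 136.29
(T(182) + Q)*(-1721 + (17246 - 2954)) = (49/182 + 12*√129)*(-1721 + (17246 - 2954)) = (49*(1/182) + 12*√129)*(-1721 + 14292) = (7/26 + 12*√129)*12571 = 6769/2 + 150852*√129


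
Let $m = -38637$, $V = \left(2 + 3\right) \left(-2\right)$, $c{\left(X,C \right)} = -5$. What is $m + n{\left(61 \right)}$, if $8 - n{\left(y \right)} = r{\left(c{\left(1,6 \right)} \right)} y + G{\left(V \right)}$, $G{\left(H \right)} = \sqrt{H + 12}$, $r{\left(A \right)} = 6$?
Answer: $-38995 - \sqrt{2} \approx -38996.0$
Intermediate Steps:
$V = -10$ ($V = 5 \left(-2\right) = -10$)
$G{\left(H \right)} = \sqrt{12 + H}$
$n{\left(y \right)} = 8 - \sqrt{2} - 6 y$ ($n{\left(y \right)} = 8 - \left(6 y + \sqrt{12 - 10}\right) = 8 - \left(6 y + \sqrt{2}\right) = 8 - \left(\sqrt{2} + 6 y\right) = 8 - \sqrt{2} - 6 y$)
$m + n{\left(61 \right)} = -38637 - \left(358 + \sqrt{2}\right) = -38995 - \sqrt{2}$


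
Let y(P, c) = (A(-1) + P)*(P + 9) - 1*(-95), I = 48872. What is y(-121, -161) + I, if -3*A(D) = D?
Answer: 187445/3 ≈ 62482.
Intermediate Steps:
A(D) = -D/3
y(P, c) = 95 + (9 + P)*(1/3 + P) (y(P, c) = (-1/3*(-1) + P)*(P + 9) - 1*(-95) = (1/3 + P)*(9 + P) + 95 = (9 + P)*(1/3 + P) + 95 = 95 + (9 + P)*(1/3 + P))
y(-121, -161) + I = (98 + (-121)**2 + (28/3)*(-121)) + 48872 = (98 + 14641 - 3388/3) + 48872 = 40829/3 + 48872 = 187445/3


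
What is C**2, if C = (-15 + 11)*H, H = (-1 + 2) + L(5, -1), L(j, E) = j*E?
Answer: 256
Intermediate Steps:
L(j, E) = E*j
H = -4 (H = (-1 + 2) - 1*5 = 1 - 5 = -4)
C = 16 (C = (-15 + 11)*(-4) = -4*(-4) = 16)
C**2 = 16**2 = 256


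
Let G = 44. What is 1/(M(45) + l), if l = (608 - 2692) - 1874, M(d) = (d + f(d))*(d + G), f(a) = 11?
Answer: 1/1026 ≈ 0.00097466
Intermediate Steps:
M(d) = (11 + d)*(44 + d) (M(d) = (d + 11)*(d + 44) = (11 + d)*(44 + d))
l = -3958 (l = -2084 - 1874 = -3958)
1/(M(45) + l) = 1/((484 + 45**2 + 55*45) - 3958) = 1/((484 + 2025 + 2475) - 3958) = 1/(4984 - 3958) = 1/1026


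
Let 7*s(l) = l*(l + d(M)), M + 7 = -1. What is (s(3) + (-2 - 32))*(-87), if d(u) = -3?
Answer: 2958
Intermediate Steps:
M = -8 (M = -7 - 1 = -8)
s(l) = l*(-3 + l)/7 (s(l) = (l*(l - 3))/7 = (l*(-3 + l))/7 = l*(-3 + l)/7)
(s(3) + (-2 - 32))*(-87) = ((⅐)*3*(-3 + 3) + (-2 - 32))*(-87) = ((⅐)*3*0 - 34)*(-87) = (0 - 34)*(-87) = -34*(-87) = 2958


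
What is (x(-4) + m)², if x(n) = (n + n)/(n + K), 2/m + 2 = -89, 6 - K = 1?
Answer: 532900/8281 ≈ 64.352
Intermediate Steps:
K = 5 (K = 6 - 1*1 = 6 - 1 = 5)
m = -2/91 (m = 2/(-2 - 89) = 2/(-91) = 2*(-1/91) = -2/91 ≈ -0.021978)
x(n) = 2*n/(5 + n) (x(n) = (n + n)/(n + 5) = (2*n)/(5 + n) = 2*n/(5 + n))
(x(-4) + m)² = (2*(-4)/(5 - 4) - 2/91)² = (2*(-4)/1 - 2/91)² = (2*(-4)*1 - 2/91)² = (-8 - 2/91)² = (-730/91)² = 532900/8281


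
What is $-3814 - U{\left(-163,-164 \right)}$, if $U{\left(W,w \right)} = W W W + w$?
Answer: $4327097$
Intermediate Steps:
$U{\left(W,w \right)} = w + W^{3}$ ($U{\left(W,w \right)} = W^{2} W + w = W^{3} + w = w + W^{3}$)
$-3814 - U{\left(-163,-164 \right)} = -3814 - \left(-164 + \left(-163\right)^{3}\right) = -3814 - \left(-164 - 4330747\right) = -3814 - -4330911 = -3814 + 4330911 = 4327097$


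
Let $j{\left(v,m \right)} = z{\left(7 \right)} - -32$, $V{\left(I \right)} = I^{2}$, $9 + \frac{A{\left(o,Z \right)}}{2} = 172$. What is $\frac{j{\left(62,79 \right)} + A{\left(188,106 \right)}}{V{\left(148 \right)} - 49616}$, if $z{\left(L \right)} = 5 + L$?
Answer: $- \frac{185}{13856} \approx -0.013352$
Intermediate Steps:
$A{\left(o,Z \right)} = 326$ ($A{\left(o,Z \right)} = -18 + 2 \cdot 172 = -18 + 344 = 326$)
$j{\left(v,m \right)} = 44$ ($j{\left(v,m \right)} = \left(5 + 7\right) - -32 = 12 + 32 = 44$)
$\frac{j{\left(62,79 \right)} + A{\left(188,106 \right)}}{V{\left(148 \right)} - 49616} = \frac{44 + 326}{148^{2} - 49616} = \frac{370}{21904 - 49616} = \frac{370}{-27712} = 370 \left(- \frac{1}{27712}\right) = - \frac{185}{13856}$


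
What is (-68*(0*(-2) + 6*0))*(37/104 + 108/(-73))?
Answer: 0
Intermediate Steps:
(-68*(0*(-2) + 6*0))*(37/104 + 108/(-73)) = (-68*(0 + 0))*(37*(1/104) + 108*(-1/73)) = (-68*0)*(37/104 - 108/73) = 0*(-8531/7592) = 0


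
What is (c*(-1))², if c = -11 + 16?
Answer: 25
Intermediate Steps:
c = 5
(c*(-1))² = (5*(-1))² = (-5)² = 25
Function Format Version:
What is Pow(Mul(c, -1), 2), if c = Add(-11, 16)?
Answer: 25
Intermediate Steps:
c = 5
Pow(Mul(c, -1), 2) = Pow(Mul(5, -1), 2) = Pow(-5, 2) = 25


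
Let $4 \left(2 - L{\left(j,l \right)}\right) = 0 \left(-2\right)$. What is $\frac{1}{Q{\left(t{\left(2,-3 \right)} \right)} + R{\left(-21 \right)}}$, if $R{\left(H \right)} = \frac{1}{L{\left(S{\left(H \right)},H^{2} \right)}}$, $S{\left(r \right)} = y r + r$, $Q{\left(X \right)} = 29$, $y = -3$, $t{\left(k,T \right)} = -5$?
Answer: $\frac{2}{59} \approx 0.033898$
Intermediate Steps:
$S{\left(r \right)} = - 2 r$ ($S{\left(r \right)} = - 3 r + r = - 2 r$)
$L{\left(j,l \right)} = 2$ ($L{\left(j,l \right)} = 2 - \frac{0 \left(-2\right)}{4} = 2 - 0 = 2 + 0 = 2$)
$R{\left(H \right)} = \frac{1}{2}$
$\frac{1}{Q{\left(t{\left(2,-3 \right)} \right)} + R{\left(-21 \right)}} = \frac{1}{29 + \frac{1}{2}} = \frac{1}{\frac{59}{2}} = \frac{2}{59}$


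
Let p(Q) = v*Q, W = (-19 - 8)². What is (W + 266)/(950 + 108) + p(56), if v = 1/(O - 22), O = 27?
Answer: 64223/5290 ≈ 12.140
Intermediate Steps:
W = 729 (W = (-27)² = 729)
v = ⅕ (v = 1/(27 - 22) = 1/5 = ⅕ ≈ 0.20000)
p(Q) = Q/5
(W + 266)/(950 + 108) + p(56) = (729 + 266)/(950 + 108) + (⅕)*56 = 995/1058 + 56/5 = 64223/5290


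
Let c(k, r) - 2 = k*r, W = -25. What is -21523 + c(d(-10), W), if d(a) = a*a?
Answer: -24021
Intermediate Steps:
d(a) = a²
c(k, r) = 2 + k*r
-21523 + c(d(-10), W) = -21523 + (2 + (-10)²*(-25)) = -21523 + (2 + 100*(-25)) = -21523 + (2 - 2500) = -21523 - 2498 = -24021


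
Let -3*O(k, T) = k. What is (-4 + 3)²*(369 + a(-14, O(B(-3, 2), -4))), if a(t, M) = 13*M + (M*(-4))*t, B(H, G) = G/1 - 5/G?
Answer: 761/2 ≈ 380.50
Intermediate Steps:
B(H, G) = G - 5/G (B(H, G) = G*1 - 5/G = G - 5/G)
O(k, T) = -k/3
a(t, M) = 13*M - 4*M*t (a(t, M) = 13*M + (-4*M)*t = 13*M - 4*M*t)
(-4 + 3)²*(369 + a(-14, O(B(-3, 2), -4))) = (-4 + 3)²*(369 + (-(2 - 5/2)/3)*(13 - 4*(-14))) = (-1)²*(369 + (-(2 - 5*½)/3)*(13 + 56)) = 1*(369 - (2 - 5/2)/3*69) = 1*(369 - ⅓*(-½)*69) = 1*(369 + (⅙)*69) = 1*(369 + 23/2) = 1*(761/2) = 761/2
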